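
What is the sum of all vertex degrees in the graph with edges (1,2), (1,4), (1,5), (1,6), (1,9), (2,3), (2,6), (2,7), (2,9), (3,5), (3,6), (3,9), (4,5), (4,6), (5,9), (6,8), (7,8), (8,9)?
36 (handshake: sum of degrees = 2|E| = 2 x 18 = 36)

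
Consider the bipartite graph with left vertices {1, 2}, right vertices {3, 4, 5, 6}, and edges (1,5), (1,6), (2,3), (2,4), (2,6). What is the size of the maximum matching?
2 (matching: (1,5), (2,6); upper bound min(|L|,|R|) = min(2,4) = 2)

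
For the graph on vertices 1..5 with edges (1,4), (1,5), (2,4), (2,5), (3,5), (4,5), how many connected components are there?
1 (components: {1, 2, 3, 4, 5})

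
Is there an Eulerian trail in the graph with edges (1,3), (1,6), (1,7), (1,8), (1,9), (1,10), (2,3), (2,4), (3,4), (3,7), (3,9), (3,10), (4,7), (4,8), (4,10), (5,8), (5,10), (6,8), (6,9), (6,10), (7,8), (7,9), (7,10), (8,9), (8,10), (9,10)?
Yes (the graph is connected and exactly 2 vertices have odd degree: {4, 8}; any Eulerian path must start and end at those)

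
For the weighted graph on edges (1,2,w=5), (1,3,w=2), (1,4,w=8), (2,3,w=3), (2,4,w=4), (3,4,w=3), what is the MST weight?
8 (MST edges: (1,3,w=2), (2,3,w=3), (3,4,w=3); sum of weights 2 + 3 + 3 = 8)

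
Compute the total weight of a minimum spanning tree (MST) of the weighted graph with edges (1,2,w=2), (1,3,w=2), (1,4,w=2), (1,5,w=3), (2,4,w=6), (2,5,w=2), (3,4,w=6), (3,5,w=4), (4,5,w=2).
8 (MST edges: (1,2,w=2), (1,3,w=2), (1,4,w=2), (2,5,w=2); sum of weights 2 + 2 + 2 + 2 = 8)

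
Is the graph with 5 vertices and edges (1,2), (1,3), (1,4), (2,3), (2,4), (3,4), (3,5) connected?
Yes (BFS from 1 visits [1, 2, 3, 4, 5] — all 5 vertices reached)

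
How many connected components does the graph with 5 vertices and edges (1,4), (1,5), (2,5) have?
2 (components: {1, 2, 4, 5}, {3})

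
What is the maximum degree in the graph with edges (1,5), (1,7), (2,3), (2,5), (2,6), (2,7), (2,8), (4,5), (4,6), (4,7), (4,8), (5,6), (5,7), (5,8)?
6 (attained at vertex 5)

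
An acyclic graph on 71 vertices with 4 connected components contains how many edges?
67 (Each of the 4 component trees on V_i vertices has V_i - 1 edges; summing gives V - C = 71 - 4 = 67)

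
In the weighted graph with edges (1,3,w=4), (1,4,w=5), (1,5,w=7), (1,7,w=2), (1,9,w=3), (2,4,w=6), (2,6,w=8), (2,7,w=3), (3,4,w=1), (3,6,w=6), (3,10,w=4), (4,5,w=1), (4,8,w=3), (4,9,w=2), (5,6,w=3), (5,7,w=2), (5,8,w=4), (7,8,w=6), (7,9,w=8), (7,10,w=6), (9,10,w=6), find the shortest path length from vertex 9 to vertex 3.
3 (path: 9 -> 4 -> 3; weights 2 + 1 = 3)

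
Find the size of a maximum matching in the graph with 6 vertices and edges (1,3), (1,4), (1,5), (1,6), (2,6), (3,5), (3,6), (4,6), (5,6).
3 (matching: (1,4), (2,6), (3,5); upper bound floor(n/2) = floor(6/2) = 3)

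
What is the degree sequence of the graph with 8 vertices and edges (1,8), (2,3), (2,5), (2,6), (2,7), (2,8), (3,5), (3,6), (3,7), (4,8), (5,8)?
[5, 4, 4, 3, 2, 2, 1, 1] (degrees: deg(1)=1, deg(2)=5, deg(3)=4, deg(4)=1, deg(5)=3, deg(6)=2, deg(7)=2, deg(8)=4)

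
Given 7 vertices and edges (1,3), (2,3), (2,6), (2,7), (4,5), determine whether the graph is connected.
No, it has 2 components: {1, 2, 3, 6, 7}, {4, 5}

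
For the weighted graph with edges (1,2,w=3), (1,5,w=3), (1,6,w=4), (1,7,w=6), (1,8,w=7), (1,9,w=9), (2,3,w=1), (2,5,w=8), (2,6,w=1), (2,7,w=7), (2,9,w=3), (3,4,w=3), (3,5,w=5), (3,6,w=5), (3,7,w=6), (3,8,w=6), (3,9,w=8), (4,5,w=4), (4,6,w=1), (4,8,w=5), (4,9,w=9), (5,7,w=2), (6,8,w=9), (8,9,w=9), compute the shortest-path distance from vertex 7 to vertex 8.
11 (path: 7 -> 5 -> 4 -> 8; weights 2 + 4 + 5 = 11)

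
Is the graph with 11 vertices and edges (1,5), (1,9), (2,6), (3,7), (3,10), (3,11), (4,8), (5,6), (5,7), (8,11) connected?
Yes (BFS from 1 visits [1, 5, 9, 6, 7, 2, 3, 10, 11, 8, 4] — all 11 vertices reached)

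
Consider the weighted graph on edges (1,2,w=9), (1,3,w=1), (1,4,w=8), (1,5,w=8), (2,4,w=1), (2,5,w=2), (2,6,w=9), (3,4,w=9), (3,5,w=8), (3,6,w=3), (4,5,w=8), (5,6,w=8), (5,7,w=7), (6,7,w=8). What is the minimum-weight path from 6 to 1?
4 (path: 6 -> 3 -> 1; weights 3 + 1 = 4)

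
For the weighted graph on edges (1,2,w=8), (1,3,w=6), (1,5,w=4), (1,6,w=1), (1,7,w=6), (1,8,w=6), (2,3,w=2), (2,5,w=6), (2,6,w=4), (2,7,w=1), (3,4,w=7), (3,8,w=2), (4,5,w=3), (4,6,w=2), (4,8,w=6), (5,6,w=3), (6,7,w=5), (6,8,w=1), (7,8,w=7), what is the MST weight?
12 (MST edges: (1,6,w=1), (2,3,w=2), (2,7,w=1), (3,8,w=2), (4,5,w=3), (4,6,w=2), (6,8,w=1); sum of weights 1 + 2 + 1 + 2 + 3 + 2 + 1 = 12)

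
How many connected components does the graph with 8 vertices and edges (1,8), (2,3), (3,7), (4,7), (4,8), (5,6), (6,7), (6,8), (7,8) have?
1 (components: {1, 2, 3, 4, 5, 6, 7, 8})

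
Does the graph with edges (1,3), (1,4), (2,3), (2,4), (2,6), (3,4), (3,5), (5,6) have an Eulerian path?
Yes (the graph is connected and exactly 2 vertices have odd degree: {2, 4}; any Eulerian path must start and end at those)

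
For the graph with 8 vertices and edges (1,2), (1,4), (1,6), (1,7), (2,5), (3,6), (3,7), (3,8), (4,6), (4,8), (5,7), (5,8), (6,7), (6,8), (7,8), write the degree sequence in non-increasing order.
[5, 5, 5, 4, 3, 3, 3, 2] (degrees: deg(1)=4, deg(2)=2, deg(3)=3, deg(4)=3, deg(5)=3, deg(6)=5, deg(7)=5, deg(8)=5)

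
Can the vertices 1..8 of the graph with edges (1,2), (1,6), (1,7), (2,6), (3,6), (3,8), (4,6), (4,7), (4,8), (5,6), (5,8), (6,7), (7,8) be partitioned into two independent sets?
No (odd cycle of length 3: 7 -> 1 -> 6 -> 7)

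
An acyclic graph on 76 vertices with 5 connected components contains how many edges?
71 (Each of the 5 component trees on V_i vertices has V_i - 1 edges; summing gives V - C = 76 - 5 = 71)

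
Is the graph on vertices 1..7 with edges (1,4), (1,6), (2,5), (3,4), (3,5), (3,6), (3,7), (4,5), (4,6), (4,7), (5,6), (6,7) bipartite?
No (odd cycle of length 3: 6 -> 1 -> 4 -> 6)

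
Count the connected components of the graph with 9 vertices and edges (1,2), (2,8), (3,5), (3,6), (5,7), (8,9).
3 (components: {1, 2, 8, 9}, {3, 5, 6, 7}, {4})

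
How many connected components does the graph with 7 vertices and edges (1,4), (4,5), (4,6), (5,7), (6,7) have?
3 (components: {1, 4, 5, 6, 7}, {2}, {3})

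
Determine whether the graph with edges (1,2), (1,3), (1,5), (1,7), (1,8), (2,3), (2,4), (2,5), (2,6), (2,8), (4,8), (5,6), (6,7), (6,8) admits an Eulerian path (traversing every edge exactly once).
Yes (the graph is connected and exactly 2 vertices have odd degree: {1, 5}; any Eulerian path must start and end at those)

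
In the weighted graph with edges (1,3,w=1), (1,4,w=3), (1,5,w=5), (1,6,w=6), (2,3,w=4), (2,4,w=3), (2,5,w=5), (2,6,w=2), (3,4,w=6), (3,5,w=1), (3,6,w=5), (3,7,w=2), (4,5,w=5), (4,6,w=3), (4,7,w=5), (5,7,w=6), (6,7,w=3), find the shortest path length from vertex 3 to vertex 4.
4 (path: 3 -> 1 -> 4; weights 1 + 3 = 4)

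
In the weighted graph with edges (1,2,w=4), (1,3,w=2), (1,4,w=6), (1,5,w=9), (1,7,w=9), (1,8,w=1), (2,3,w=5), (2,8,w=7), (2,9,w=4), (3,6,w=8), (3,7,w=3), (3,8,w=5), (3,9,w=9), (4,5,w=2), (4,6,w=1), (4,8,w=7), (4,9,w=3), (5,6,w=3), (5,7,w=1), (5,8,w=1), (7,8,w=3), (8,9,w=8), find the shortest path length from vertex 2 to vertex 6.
8 (path: 2 -> 9 -> 4 -> 6; weights 4 + 3 + 1 = 8)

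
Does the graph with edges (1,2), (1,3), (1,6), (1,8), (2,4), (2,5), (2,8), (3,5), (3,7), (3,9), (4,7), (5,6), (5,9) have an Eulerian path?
Yes — and in fact it has an Eulerian circuit (the graph is connected and all 9 vertices have even degree)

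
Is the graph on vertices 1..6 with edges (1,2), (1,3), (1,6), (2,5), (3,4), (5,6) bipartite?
Yes. Partition: {1, 4, 5}, {2, 3, 6}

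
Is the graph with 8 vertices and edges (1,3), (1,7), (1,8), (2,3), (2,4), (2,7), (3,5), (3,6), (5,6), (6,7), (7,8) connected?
Yes (BFS from 1 visits [1, 3, 7, 8, 2, 5, 6, 4] — all 8 vertices reached)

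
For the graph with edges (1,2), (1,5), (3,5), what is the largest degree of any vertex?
2 (attained at vertices 1, 5)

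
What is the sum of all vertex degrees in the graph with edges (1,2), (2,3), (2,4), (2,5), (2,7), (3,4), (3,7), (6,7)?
16 (handshake: sum of degrees = 2|E| = 2 x 8 = 16)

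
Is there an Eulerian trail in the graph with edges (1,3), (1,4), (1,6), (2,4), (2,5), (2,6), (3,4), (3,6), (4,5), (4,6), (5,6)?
No (6 vertices have odd degree: {1, 2, 3, 4, 5, 6}; Eulerian path requires 0 or 2)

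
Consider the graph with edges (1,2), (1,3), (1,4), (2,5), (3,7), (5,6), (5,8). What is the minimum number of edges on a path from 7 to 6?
5 (path: 7 -> 3 -> 1 -> 2 -> 5 -> 6, 5 edges)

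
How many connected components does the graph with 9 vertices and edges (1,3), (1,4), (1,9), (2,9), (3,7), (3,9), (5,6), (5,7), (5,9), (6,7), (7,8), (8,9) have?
1 (components: {1, 2, 3, 4, 5, 6, 7, 8, 9})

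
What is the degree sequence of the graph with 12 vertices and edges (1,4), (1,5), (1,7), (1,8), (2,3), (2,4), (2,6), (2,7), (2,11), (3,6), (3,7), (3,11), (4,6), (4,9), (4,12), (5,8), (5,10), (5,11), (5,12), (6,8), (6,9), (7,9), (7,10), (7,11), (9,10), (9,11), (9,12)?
[6, 6, 5, 5, 5, 5, 5, 4, 4, 3, 3, 3] (degrees: deg(1)=4, deg(2)=5, deg(3)=4, deg(4)=5, deg(5)=5, deg(6)=5, deg(7)=6, deg(8)=3, deg(9)=6, deg(10)=3, deg(11)=5, deg(12)=3)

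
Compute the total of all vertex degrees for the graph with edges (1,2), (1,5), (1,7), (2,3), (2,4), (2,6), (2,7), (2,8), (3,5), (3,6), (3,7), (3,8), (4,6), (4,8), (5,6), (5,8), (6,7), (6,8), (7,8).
38 (handshake: sum of degrees = 2|E| = 2 x 19 = 38)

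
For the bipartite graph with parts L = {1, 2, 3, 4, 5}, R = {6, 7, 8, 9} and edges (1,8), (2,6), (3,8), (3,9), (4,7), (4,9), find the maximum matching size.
4 (matching: (1,8), (2,6), (3,9), (4,7); upper bound min(|L|,|R|) = min(5,4) = 4)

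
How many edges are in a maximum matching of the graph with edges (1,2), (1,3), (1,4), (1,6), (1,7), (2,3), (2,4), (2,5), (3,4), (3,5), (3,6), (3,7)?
3 (matching: (1,6), (2,5), (3,7); upper bound floor(n/2) = floor(7/2) = 3)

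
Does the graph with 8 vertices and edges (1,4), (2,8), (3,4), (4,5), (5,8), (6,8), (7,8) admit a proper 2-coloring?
Yes. Partition: {1, 2, 3, 5, 6, 7}, {4, 8}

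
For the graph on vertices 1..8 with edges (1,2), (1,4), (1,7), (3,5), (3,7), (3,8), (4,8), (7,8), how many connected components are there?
2 (components: {1, 2, 3, 4, 5, 7, 8}, {6})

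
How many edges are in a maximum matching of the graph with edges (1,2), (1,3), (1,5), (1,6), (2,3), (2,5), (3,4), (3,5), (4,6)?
3 (matching: (1,6), (2,5), (3,4); upper bound floor(n/2) = floor(6/2) = 3)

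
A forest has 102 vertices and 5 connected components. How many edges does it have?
97 (Each of the 5 component trees on V_i vertices has V_i - 1 edges; summing gives V - C = 102 - 5 = 97)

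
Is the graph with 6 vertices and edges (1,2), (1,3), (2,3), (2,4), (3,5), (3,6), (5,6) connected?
Yes (BFS from 1 visits [1, 2, 3, 4, 5, 6] — all 6 vertices reached)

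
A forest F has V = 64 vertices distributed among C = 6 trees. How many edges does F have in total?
58 (Each of the 6 component trees on V_i vertices has V_i - 1 edges; summing gives V - C = 64 - 6 = 58)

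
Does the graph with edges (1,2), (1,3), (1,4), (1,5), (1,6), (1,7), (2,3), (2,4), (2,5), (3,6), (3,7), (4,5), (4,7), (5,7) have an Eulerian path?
Yes — and in fact it has an Eulerian circuit (the graph is connected and all 7 vertices have even degree)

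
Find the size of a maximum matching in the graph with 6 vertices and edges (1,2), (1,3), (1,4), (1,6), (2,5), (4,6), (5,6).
3 (matching: (1,3), (2,5), (4,6); upper bound floor(n/2) = floor(6/2) = 3)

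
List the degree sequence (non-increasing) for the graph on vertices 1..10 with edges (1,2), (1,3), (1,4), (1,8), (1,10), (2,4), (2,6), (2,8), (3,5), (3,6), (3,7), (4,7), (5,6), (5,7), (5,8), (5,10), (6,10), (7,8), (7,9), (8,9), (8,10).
[6, 5, 5, 5, 4, 4, 4, 4, 3, 2] (degrees: deg(1)=5, deg(2)=4, deg(3)=4, deg(4)=3, deg(5)=5, deg(6)=4, deg(7)=5, deg(8)=6, deg(9)=2, deg(10)=4)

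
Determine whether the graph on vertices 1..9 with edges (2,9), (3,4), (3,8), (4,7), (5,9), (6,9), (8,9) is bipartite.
Yes. Partition: {1, 2, 4, 5, 6, 8}, {3, 7, 9}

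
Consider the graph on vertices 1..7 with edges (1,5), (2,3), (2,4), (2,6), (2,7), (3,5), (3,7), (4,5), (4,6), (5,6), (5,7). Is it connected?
Yes (BFS from 1 visits [1, 5, 3, 4, 6, 7, 2] — all 7 vertices reached)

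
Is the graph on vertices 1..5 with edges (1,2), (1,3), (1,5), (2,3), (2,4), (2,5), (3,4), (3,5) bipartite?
No (odd cycle of length 3: 3 -> 1 -> 2 -> 3)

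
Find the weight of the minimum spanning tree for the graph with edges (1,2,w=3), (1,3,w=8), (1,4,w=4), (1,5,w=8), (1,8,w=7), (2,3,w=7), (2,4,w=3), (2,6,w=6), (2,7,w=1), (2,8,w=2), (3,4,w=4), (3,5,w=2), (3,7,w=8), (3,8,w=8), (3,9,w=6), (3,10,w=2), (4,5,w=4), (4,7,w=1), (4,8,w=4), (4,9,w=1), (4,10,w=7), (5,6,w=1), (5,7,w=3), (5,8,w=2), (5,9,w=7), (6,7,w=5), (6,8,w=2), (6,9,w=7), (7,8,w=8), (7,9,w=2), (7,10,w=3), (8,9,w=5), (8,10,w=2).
15 (MST edges: (1,2,w=3), (2,7,w=1), (2,8,w=2), (3,5,w=2), (3,10,w=2), (4,7,w=1), (4,9,w=1), (5,6,w=1), (5,8,w=2); sum of weights 3 + 1 + 2 + 2 + 2 + 1 + 1 + 1 + 2 = 15)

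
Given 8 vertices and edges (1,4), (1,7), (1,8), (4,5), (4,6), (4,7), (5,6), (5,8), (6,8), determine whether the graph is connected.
No, it has 3 components: {1, 4, 5, 6, 7, 8}, {2}, {3}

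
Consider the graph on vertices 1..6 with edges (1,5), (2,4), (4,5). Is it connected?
No, it has 3 components: {1, 2, 4, 5}, {3}, {6}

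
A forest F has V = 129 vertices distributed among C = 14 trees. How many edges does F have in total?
115 (Each of the 14 component trees on V_i vertices has V_i - 1 edges; summing gives V - C = 129 - 14 = 115)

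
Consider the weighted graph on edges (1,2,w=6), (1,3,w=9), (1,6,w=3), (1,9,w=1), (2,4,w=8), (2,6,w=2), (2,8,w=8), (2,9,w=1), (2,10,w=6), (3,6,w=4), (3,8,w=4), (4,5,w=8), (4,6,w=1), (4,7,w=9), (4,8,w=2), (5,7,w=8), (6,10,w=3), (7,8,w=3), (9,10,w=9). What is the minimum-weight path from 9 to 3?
7 (path: 9 -> 2 -> 6 -> 3; weights 1 + 2 + 4 = 7)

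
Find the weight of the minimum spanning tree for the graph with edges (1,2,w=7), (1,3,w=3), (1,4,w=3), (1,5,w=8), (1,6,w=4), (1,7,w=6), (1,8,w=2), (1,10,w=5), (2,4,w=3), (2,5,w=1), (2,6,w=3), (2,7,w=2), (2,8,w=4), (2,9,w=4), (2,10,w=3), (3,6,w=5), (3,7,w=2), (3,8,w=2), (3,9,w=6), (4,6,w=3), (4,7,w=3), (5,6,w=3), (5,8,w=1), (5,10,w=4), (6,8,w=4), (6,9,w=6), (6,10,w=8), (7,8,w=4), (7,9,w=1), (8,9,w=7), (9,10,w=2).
17 (MST edges: (1,4,w=3), (1,8,w=2), (2,5,w=1), (2,6,w=3), (2,7,w=2), (3,8,w=2), (5,8,w=1), (7,9,w=1), (9,10,w=2); sum of weights 3 + 2 + 1 + 3 + 2 + 2 + 1 + 1 + 2 = 17)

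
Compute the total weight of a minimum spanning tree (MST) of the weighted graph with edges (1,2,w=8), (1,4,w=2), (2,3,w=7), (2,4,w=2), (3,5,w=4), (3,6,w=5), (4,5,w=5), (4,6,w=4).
17 (MST edges: (1,4,w=2), (2,4,w=2), (3,5,w=4), (3,6,w=5), (4,6,w=4); sum of weights 2 + 2 + 4 + 5 + 4 = 17)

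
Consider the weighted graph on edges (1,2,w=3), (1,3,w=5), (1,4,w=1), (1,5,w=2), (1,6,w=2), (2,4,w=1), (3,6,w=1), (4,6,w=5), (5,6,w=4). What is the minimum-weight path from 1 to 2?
2 (path: 1 -> 4 -> 2; weights 1 + 1 = 2)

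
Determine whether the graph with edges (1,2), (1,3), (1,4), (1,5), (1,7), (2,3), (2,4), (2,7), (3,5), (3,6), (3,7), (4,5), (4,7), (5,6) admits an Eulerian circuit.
No (2 vertices have odd degree: {1, 3}; Eulerian circuit requires 0)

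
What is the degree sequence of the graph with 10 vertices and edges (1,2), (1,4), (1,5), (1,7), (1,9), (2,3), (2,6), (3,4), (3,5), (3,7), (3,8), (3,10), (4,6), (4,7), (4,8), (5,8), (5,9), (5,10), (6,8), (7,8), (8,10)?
[6, 6, 5, 5, 5, 4, 3, 3, 3, 2] (degrees: deg(1)=5, deg(2)=3, deg(3)=6, deg(4)=5, deg(5)=5, deg(6)=3, deg(7)=4, deg(8)=6, deg(9)=2, deg(10)=3)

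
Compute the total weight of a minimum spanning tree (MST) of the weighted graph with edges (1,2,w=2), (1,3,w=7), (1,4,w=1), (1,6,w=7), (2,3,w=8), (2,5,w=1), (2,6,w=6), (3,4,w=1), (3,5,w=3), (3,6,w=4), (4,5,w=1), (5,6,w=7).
8 (MST edges: (1,4,w=1), (2,5,w=1), (3,4,w=1), (3,6,w=4), (4,5,w=1); sum of weights 1 + 1 + 1 + 4 + 1 = 8)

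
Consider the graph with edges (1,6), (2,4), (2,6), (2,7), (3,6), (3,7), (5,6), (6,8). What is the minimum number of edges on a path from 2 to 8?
2 (path: 2 -> 6 -> 8, 2 edges)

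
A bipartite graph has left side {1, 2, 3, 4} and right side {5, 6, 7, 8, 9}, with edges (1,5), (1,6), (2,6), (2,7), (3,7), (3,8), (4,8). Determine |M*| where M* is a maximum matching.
4 (matching: (1,5), (2,6), (3,7), (4,8); upper bound min(|L|,|R|) = min(4,5) = 4)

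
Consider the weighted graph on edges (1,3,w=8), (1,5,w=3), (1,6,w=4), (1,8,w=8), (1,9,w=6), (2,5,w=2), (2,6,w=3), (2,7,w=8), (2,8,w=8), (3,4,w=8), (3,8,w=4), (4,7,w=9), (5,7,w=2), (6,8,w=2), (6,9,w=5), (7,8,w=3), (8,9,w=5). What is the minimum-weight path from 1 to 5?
3 (path: 1 -> 5; weights 3 = 3)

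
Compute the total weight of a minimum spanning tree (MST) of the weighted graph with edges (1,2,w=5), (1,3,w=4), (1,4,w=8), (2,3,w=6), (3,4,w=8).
17 (MST edges: (1,2,w=5), (1,3,w=4), (1,4,w=8); sum of weights 5 + 4 + 8 = 17)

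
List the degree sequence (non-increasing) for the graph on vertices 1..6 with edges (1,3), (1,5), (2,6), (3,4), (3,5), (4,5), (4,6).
[3, 3, 3, 2, 2, 1] (degrees: deg(1)=2, deg(2)=1, deg(3)=3, deg(4)=3, deg(5)=3, deg(6)=2)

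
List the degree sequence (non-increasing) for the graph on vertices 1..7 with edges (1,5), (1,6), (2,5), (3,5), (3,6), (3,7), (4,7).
[3, 3, 2, 2, 2, 1, 1] (degrees: deg(1)=2, deg(2)=1, deg(3)=3, deg(4)=1, deg(5)=3, deg(6)=2, deg(7)=2)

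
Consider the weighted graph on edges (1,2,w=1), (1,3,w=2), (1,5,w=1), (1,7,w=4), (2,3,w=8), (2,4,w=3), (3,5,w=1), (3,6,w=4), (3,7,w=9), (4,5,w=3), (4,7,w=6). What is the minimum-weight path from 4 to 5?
3 (path: 4 -> 5; weights 3 = 3)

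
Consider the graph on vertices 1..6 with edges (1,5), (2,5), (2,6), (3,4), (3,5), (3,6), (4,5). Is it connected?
Yes (BFS from 1 visits [1, 5, 2, 3, 4, 6] — all 6 vertices reached)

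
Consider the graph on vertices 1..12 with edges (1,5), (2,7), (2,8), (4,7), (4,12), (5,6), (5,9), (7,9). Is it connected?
No, it has 4 components: {1, 2, 4, 5, 6, 7, 8, 9, 12}, {3}, {10}, {11}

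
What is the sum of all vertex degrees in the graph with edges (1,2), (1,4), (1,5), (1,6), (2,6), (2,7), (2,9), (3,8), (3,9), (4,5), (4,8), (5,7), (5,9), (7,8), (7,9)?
30 (handshake: sum of degrees = 2|E| = 2 x 15 = 30)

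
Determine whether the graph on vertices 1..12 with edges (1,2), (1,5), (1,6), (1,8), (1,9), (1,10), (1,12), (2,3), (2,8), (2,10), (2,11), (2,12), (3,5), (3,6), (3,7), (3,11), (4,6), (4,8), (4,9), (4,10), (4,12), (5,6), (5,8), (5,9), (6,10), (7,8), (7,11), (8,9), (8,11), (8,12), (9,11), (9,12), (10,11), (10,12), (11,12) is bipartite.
No (odd cycle of length 3: 12 -> 1 -> 10 -> 12)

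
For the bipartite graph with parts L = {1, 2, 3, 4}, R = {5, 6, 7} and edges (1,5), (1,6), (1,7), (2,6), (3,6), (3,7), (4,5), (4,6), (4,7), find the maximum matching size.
3 (matching: (1,7), (2,6), (4,5); upper bound min(|L|,|R|) = min(4,3) = 3)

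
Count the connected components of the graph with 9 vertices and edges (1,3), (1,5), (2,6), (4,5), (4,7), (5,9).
3 (components: {1, 3, 4, 5, 7, 9}, {2, 6}, {8})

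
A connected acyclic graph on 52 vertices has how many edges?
51 (A tree on V vertices has V - 1 edges, so 52 - 1 = 51)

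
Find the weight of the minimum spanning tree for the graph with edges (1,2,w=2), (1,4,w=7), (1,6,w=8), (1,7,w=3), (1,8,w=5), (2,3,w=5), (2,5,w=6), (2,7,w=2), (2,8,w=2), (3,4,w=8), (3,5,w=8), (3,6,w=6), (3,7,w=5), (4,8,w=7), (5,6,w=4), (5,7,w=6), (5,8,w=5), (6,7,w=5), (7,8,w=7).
27 (MST edges: (1,2,w=2), (1,4,w=7), (2,3,w=5), (2,7,w=2), (2,8,w=2), (5,6,w=4), (5,8,w=5); sum of weights 2 + 7 + 5 + 2 + 2 + 4 + 5 = 27)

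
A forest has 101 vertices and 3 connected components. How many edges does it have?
98 (Each of the 3 component trees on V_i vertices has V_i - 1 edges; summing gives V - C = 101 - 3 = 98)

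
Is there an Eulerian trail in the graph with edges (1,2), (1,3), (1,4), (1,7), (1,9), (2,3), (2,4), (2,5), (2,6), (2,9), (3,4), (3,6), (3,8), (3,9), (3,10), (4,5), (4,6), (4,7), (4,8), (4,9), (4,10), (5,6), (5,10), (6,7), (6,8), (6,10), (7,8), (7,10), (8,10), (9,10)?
No (8 vertices have odd degree: {1, 3, 4, 6, 7, 8, 9, 10}; Eulerian path requires 0 or 2)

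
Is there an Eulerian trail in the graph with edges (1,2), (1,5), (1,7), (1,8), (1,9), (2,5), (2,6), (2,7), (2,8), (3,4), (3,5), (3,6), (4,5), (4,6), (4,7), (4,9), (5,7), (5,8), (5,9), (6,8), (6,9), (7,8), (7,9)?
No (8 vertices have odd degree: {1, 2, 3, 4, 5, 6, 8, 9}; Eulerian path requires 0 or 2)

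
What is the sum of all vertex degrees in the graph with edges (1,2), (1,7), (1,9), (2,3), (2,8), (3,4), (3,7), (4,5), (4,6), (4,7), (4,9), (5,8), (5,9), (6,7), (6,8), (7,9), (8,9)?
34 (handshake: sum of degrees = 2|E| = 2 x 17 = 34)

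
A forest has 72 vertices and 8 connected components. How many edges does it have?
64 (Each of the 8 component trees on V_i vertices has V_i - 1 edges; summing gives V - C = 72 - 8 = 64)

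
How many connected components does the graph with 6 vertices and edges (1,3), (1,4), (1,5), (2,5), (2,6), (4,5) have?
1 (components: {1, 2, 3, 4, 5, 6})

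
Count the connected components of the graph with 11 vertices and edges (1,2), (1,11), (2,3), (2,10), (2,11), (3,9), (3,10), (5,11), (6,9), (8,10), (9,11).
3 (components: {1, 2, 3, 5, 6, 8, 9, 10, 11}, {4}, {7})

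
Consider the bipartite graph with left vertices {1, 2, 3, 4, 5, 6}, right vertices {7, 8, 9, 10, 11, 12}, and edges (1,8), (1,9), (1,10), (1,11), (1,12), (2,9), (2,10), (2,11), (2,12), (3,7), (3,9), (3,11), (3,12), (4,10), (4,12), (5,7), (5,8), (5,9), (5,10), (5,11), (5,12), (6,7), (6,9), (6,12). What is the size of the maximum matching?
6 (matching: (1,12), (2,11), (3,9), (4,10), (5,8), (6,7); upper bound min(|L|,|R|) = min(6,6) = 6)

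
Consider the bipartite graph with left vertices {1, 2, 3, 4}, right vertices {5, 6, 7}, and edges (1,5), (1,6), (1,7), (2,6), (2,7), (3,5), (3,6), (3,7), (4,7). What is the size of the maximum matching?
3 (matching: (1,7), (2,6), (3,5); upper bound min(|L|,|R|) = min(4,3) = 3)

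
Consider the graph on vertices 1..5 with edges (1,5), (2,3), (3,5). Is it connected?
No, it has 2 components: {1, 2, 3, 5}, {4}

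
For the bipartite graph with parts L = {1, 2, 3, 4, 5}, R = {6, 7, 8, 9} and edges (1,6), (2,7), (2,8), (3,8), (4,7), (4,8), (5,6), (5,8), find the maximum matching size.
3 (matching: (1,6), (2,8), (4,7); upper bound min(|L|,|R|) = min(5,4) = 4)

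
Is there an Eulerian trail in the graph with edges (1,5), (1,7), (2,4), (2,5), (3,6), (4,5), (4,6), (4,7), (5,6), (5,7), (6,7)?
Yes (the graph is connected and exactly 2 vertices have odd degree: {3, 5}; any Eulerian path must start and end at those)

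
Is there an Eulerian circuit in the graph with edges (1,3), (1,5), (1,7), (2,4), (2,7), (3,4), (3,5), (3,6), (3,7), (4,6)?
No (4 vertices have odd degree: {1, 3, 4, 7}; Eulerian circuit requires 0)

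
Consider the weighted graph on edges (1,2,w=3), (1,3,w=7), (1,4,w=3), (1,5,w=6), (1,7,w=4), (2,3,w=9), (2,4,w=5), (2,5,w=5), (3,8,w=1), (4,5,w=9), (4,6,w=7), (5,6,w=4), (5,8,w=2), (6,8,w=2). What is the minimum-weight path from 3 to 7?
11 (path: 3 -> 1 -> 7; weights 7 + 4 = 11)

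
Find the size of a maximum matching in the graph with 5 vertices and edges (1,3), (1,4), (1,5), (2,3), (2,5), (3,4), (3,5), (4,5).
2 (matching: (2,3), (4,5); upper bound floor(n/2) = floor(5/2) = 2)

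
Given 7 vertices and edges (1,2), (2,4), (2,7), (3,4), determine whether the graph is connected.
No, it has 3 components: {1, 2, 3, 4, 7}, {5}, {6}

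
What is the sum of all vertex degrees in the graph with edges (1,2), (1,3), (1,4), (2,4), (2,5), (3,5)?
12 (handshake: sum of degrees = 2|E| = 2 x 6 = 12)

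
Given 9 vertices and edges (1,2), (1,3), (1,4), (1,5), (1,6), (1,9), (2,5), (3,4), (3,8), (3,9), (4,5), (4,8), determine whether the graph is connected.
No, it has 2 components: {1, 2, 3, 4, 5, 6, 8, 9}, {7}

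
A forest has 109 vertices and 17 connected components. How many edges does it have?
92 (Each of the 17 component trees on V_i vertices has V_i - 1 edges; summing gives V - C = 109 - 17 = 92)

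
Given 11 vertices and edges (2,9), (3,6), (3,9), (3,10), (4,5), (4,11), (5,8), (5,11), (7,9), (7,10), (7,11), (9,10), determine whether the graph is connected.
No, it has 2 components: {1}, {2, 3, 4, 5, 6, 7, 8, 9, 10, 11}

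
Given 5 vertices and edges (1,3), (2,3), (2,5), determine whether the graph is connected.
No, it has 2 components: {1, 2, 3, 5}, {4}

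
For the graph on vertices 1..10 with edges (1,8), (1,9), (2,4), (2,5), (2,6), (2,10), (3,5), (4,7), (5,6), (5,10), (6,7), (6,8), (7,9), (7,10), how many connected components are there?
1 (components: {1, 2, 3, 4, 5, 6, 7, 8, 9, 10})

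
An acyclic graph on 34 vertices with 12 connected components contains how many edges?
22 (Each of the 12 component trees on V_i vertices has V_i - 1 edges; summing gives V - C = 34 - 12 = 22)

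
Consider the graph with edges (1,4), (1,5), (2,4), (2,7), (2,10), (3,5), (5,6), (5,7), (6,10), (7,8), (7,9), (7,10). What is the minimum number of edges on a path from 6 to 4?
3 (path: 6 -> 10 -> 2 -> 4, 3 edges)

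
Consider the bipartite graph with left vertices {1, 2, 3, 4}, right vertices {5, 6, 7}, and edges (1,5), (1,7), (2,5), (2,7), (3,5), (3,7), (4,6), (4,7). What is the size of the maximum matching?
3 (matching: (1,7), (2,5), (4,6); upper bound min(|L|,|R|) = min(4,3) = 3)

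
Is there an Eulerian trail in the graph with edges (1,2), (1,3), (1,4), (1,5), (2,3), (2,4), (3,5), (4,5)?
No (4 vertices have odd degree: {2, 3, 4, 5}; Eulerian path requires 0 or 2)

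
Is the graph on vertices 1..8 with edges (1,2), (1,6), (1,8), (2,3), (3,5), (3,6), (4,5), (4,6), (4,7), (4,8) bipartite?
Yes. Partition: {1, 3, 4}, {2, 5, 6, 7, 8}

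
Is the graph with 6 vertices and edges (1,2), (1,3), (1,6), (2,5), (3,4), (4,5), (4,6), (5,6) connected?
Yes (BFS from 1 visits [1, 2, 3, 6, 5, 4] — all 6 vertices reached)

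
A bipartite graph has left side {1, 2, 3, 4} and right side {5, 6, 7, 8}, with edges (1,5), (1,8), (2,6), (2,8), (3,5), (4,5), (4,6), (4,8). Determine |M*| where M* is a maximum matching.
3 (matching: (1,8), (2,6), (3,5); upper bound min(|L|,|R|) = min(4,4) = 4)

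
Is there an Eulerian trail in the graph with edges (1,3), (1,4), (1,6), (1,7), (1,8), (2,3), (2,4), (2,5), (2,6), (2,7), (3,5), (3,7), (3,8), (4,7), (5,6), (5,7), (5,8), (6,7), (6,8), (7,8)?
No (8 vertices have odd degree: {1, 2, 3, 4, 5, 6, 7, 8}; Eulerian path requires 0 or 2)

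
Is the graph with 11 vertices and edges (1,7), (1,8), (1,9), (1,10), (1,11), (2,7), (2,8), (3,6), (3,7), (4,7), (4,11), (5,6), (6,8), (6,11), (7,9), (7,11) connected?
Yes (BFS from 1 visits [1, 7, 8, 9, 10, 11, 2, 3, 4, 6, 5] — all 11 vertices reached)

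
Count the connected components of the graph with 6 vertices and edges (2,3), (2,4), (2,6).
3 (components: {1}, {2, 3, 4, 6}, {5})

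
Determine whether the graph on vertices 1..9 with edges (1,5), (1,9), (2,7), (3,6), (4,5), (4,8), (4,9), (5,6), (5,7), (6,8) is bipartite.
Yes. Partition: {1, 4, 6, 7}, {2, 3, 5, 8, 9}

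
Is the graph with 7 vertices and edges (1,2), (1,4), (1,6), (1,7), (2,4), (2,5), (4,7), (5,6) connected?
No, it has 2 components: {1, 2, 4, 5, 6, 7}, {3}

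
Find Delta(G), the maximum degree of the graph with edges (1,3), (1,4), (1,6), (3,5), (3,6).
3 (attained at vertices 1, 3)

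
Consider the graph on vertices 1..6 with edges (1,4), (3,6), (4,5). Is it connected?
No, it has 3 components: {1, 4, 5}, {2}, {3, 6}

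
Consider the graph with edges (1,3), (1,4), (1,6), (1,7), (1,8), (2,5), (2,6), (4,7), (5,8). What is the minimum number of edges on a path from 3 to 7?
2 (path: 3 -> 1 -> 7, 2 edges)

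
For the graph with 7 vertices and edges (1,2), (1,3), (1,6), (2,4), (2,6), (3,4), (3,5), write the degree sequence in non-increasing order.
[3, 3, 3, 2, 2, 1, 0] (degrees: deg(1)=3, deg(2)=3, deg(3)=3, deg(4)=2, deg(5)=1, deg(6)=2, deg(7)=0)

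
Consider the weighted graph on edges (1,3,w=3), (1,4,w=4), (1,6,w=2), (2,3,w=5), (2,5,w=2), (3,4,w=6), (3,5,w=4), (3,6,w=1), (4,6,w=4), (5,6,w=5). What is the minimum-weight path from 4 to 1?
4 (path: 4 -> 1; weights 4 = 4)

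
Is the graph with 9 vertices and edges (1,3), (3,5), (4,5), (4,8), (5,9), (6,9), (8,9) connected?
No, it has 3 components: {1, 3, 4, 5, 6, 8, 9}, {2}, {7}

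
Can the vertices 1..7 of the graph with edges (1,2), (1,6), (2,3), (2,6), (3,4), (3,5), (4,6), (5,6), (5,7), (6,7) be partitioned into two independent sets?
No (odd cycle of length 3: 6 -> 1 -> 2 -> 6)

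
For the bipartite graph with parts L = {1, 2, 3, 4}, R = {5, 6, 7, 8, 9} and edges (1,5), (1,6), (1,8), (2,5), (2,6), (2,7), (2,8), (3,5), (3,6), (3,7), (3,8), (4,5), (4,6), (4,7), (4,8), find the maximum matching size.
4 (matching: (1,8), (2,7), (3,6), (4,5); upper bound min(|L|,|R|) = min(4,5) = 4)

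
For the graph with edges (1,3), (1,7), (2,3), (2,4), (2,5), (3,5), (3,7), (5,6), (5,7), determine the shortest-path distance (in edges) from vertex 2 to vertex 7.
2 (path: 2 -> 5 -> 7, 2 edges)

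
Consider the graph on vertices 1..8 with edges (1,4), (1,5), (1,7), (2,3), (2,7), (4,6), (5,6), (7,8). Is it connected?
Yes (BFS from 1 visits [1, 4, 5, 7, 6, 2, 8, 3] — all 8 vertices reached)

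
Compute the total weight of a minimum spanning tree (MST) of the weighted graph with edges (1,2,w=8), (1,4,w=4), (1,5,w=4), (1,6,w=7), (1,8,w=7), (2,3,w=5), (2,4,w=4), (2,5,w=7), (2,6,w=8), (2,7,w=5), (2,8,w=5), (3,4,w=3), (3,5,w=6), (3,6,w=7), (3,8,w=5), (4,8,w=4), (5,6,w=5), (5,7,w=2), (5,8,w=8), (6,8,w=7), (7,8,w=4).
26 (MST edges: (1,4,w=4), (1,5,w=4), (2,4,w=4), (3,4,w=3), (4,8,w=4), (5,6,w=5), (5,7,w=2); sum of weights 4 + 4 + 4 + 3 + 4 + 5 + 2 = 26)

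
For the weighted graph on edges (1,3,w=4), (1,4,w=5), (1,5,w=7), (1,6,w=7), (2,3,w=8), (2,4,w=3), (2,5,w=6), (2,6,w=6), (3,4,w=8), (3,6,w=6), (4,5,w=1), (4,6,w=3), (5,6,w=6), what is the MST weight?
16 (MST edges: (1,3,w=4), (1,4,w=5), (2,4,w=3), (4,5,w=1), (4,6,w=3); sum of weights 4 + 5 + 3 + 1 + 3 = 16)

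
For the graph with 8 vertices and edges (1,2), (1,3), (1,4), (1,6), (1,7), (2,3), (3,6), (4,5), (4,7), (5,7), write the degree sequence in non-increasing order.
[5, 3, 3, 3, 2, 2, 2, 0] (degrees: deg(1)=5, deg(2)=2, deg(3)=3, deg(4)=3, deg(5)=2, deg(6)=2, deg(7)=3, deg(8)=0)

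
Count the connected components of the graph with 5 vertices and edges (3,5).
4 (components: {1}, {2}, {3, 5}, {4})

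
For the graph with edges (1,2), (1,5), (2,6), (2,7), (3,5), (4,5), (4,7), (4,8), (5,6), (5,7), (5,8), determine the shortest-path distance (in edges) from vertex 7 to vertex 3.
2 (path: 7 -> 5 -> 3, 2 edges)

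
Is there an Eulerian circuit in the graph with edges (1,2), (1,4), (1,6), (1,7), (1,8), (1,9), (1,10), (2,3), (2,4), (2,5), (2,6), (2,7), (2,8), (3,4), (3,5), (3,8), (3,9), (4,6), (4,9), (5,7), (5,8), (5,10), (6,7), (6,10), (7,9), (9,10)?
No (8 vertices have odd degree: {1, 2, 3, 4, 5, 6, 7, 9}; Eulerian circuit requires 0)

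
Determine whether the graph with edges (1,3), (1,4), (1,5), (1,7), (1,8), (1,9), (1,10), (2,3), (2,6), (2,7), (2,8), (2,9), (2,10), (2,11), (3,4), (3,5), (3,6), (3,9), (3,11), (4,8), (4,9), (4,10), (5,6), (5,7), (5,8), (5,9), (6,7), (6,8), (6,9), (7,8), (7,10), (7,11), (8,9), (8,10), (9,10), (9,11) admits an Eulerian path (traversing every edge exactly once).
No (6 vertices have odd degree: {1, 2, 3, 4, 7, 9}; Eulerian path requires 0 or 2)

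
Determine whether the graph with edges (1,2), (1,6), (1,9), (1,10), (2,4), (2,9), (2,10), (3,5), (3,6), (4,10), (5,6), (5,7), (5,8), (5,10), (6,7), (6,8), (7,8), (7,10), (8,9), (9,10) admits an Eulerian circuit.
No (2 vertices have odd degree: {5, 6}; Eulerian circuit requires 0)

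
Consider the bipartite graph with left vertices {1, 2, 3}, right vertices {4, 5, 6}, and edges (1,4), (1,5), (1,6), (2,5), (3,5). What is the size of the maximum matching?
2 (matching: (1,6), (2,5); upper bound min(|L|,|R|) = min(3,3) = 3)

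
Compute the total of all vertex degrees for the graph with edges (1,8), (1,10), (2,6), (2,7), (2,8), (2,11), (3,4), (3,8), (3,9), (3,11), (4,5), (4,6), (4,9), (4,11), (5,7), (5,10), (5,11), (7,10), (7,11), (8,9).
40 (handshake: sum of degrees = 2|E| = 2 x 20 = 40)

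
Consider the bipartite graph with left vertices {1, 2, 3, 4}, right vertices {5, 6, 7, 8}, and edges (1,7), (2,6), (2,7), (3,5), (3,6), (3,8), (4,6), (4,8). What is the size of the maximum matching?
4 (matching: (1,7), (2,6), (3,5), (4,8); upper bound min(|L|,|R|) = min(4,4) = 4)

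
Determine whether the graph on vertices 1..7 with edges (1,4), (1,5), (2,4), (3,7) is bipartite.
Yes. Partition: {1, 2, 3, 6}, {4, 5, 7}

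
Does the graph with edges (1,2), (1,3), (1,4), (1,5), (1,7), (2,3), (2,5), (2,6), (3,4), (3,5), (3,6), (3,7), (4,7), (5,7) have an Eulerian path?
Yes (the graph is connected and exactly 2 vertices have odd degree: {1, 4}; any Eulerian path must start and end at those)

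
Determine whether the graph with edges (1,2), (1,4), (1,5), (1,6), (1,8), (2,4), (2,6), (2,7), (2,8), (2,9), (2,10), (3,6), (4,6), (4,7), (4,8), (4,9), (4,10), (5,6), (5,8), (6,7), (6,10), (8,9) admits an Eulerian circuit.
No (10 vertices have odd degree: {1, 2, 3, 4, 5, 6, 7, 8, 9, 10}; Eulerian circuit requires 0)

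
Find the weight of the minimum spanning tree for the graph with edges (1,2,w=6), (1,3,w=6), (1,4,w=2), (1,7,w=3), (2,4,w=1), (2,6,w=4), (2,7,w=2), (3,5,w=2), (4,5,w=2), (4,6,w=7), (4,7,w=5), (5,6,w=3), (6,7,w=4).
12 (MST edges: (1,4,w=2), (2,4,w=1), (2,7,w=2), (3,5,w=2), (4,5,w=2), (5,6,w=3); sum of weights 2 + 1 + 2 + 2 + 2 + 3 = 12)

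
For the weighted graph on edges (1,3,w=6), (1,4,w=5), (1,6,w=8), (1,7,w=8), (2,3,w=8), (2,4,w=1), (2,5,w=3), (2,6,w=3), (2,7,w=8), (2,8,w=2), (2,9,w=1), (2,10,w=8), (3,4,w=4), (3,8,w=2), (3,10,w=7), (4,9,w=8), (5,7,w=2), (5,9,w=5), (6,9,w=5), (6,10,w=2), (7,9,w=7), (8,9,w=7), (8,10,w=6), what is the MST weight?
21 (MST edges: (1,4,w=5), (2,4,w=1), (2,5,w=3), (2,6,w=3), (2,8,w=2), (2,9,w=1), (3,8,w=2), (5,7,w=2), (6,10,w=2); sum of weights 5 + 1 + 3 + 3 + 2 + 1 + 2 + 2 + 2 = 21)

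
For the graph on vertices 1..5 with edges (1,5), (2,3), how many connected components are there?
3 (components: {1, 5}, {2, 3}, {4})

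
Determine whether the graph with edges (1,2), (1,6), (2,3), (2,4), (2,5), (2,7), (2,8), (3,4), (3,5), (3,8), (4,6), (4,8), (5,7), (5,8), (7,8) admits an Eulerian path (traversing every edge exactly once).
Yes (the graph is connected and exactly 2 vertices have odd degree: {7, 8}; any Eulerian path must start and end at those)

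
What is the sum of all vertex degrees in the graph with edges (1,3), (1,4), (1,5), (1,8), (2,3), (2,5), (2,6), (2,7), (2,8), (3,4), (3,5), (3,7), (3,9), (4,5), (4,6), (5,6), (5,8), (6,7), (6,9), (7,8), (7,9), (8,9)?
44 (handshake: sum of degrees = 2|E| = 2 x 22 = 44)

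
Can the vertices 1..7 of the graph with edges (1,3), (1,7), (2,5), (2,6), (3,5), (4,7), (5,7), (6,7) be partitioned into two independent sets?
Yes. Partition: {1, 4, 5, 6}, {2, 3, 7}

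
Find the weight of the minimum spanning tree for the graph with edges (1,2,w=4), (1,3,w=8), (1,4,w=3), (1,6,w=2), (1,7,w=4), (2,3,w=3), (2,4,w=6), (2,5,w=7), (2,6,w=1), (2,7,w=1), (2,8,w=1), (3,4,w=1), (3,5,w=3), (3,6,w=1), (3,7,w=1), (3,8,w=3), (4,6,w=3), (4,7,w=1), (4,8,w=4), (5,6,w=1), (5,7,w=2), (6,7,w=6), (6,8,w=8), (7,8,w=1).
8 (MST edges: (1,6,w=2), (2,6,w=1), (2,7,w=1), (2,8,w=1), (3,4,w=1), (3,6,w=1), (5,6,w=1); sum of weights 2 + 1 + 1 + 1 + 1 + 1 + 1 = 8)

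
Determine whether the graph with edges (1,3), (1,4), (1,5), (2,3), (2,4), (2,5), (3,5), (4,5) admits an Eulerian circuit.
No (4 vertices have odd degree: {1, 2, 3, 4}; Eulerian circuit requires 0)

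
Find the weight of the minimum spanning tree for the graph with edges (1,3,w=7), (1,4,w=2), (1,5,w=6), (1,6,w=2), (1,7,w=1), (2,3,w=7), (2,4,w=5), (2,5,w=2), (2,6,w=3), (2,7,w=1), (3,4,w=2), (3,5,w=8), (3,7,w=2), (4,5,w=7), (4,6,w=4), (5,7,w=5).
10 (MST edges: (1,4,w=2), (1,6,w=2), (1,7,w=1), (2,5,w=2), (2,7,w=1), (3,4,w=2); sum of weights 2 + 2 + 1 + 2 + 1 + 2 = 10)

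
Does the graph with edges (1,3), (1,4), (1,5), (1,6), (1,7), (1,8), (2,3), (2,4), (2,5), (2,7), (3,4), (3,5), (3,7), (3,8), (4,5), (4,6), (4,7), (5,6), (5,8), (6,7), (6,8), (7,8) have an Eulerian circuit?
No (2 vertices have odd degree: {6, 8}; Eulerian circuit requires 0)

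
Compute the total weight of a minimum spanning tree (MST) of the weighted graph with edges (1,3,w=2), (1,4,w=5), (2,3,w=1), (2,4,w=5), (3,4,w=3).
6 (MST edges: (1,3,w=2), (2,3,w=1), (3,4,w=3); sum of weights 2 + 1 + 3 = 6)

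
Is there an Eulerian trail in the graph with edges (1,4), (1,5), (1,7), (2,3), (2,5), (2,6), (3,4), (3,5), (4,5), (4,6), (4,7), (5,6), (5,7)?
No (6 vertices have odd degree: {1, 2, 3, 4, 6, 7}; Eulerian path requires 0 or 2)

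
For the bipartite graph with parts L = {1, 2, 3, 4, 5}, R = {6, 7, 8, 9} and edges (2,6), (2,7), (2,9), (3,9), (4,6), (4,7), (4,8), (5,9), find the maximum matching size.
3 (matching: (2,7), (3,9), (4,8); upper bound min(|L|,|R|) = min(5,4) = 4)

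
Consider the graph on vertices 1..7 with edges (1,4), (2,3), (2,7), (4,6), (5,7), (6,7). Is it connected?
Yes (BFS from 1 visits [1, 4, 6, 7, 2, 5, 3] — all 7 vertices reached)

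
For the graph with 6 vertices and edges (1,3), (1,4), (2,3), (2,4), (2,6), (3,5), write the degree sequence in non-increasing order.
[3, 3, 2, 2, 1, 1] (degrees: deg(1)=2, deg(2)=3, deg(3)=3, deg(4)=2, deg(5)=1, deg(6)=1)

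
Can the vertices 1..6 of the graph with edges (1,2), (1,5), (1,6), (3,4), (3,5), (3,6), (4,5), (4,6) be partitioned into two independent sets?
No (odd cycle of length 3: 3 -> 5 -> 4 -> 3)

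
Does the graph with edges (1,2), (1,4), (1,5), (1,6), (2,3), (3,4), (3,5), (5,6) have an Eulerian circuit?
No (2 vertices have odd degree: {3, 5}; Eulerian circuit requires 0)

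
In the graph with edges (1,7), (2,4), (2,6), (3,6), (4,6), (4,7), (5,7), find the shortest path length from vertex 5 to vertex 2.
3 (path: 5 -> 7 -> 4 -> 2, 3 edges)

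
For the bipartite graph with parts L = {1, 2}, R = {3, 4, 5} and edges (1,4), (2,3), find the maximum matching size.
2 (matching: (1,4), (2,3); upper bound min(|L|,|R|) = min(2,3) = 2)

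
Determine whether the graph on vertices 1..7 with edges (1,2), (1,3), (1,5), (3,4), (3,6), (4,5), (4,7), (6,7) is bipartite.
Yes. Partition: {1, 4, 6}, {2, 3, 5, 7}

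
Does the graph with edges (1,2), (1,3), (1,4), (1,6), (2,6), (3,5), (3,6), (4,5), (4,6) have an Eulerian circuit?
No (2 vertices have odd degree: {3, 4}; Eulerian circuit requires 0)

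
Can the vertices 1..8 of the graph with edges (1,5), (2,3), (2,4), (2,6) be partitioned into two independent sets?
Yes. Partition: {1, 2, 7, 8}, {3, 4, 5, 6}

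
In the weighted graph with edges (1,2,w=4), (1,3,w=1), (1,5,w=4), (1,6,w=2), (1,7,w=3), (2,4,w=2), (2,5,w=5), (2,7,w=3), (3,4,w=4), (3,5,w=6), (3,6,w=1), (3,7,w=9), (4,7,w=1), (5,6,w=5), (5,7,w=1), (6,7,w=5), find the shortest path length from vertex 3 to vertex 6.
1 (path: 3 -> 6; weights 1 = 1)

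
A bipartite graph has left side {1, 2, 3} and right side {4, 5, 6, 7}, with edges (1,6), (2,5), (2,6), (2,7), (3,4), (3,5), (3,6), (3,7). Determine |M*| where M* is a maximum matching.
3 (matching: (1,6), (2,7), (3,5); upper bound min(|L|,|R|) = min(3,4) = 3)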